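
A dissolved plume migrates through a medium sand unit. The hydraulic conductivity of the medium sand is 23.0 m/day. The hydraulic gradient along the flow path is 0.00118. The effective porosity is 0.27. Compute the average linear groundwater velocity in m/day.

Hydraulic gradient i = 0.00118.
Darcy flux q = K · i = 23.00 × 0.001180 = 0.02714 m/day.
Seepage velocity v = q / n_e = 0.02714 / 0.27 = 0.1005 m/day.

0.101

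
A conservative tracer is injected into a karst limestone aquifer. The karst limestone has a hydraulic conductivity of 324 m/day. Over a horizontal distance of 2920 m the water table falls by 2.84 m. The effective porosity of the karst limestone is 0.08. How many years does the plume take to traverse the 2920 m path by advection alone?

2.03

Hydraulic gradient i = Δh / L = 2.84 / 2920 = 0.0009726.
Darcy flux q = K · i = 324.0 × 0.0009726 = 0.3151 m/day.
Seepage velocity v = q / n_e = 0.3151 / 0.08 = 3.939 m/day.
Travel time t = L / v = 2920 / 3.939 = 741.3 days = 2.030 years.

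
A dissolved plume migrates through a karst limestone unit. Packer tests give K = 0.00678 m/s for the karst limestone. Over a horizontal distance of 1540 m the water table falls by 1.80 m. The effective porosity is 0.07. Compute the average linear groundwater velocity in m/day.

9.78

Convert K: 0.00678 m/s × 86400 = 585.8 m/day.
Hydraulic gradient i = Δh / L = 1.80 / 1540 = 0.001169.
Darcy flux q = K · i = 585.8 × 0.001169 = 0.6847 m/day.
Seepage velocity v = q / n_e = 0.6847 / 0.07 = 9.781 m/day.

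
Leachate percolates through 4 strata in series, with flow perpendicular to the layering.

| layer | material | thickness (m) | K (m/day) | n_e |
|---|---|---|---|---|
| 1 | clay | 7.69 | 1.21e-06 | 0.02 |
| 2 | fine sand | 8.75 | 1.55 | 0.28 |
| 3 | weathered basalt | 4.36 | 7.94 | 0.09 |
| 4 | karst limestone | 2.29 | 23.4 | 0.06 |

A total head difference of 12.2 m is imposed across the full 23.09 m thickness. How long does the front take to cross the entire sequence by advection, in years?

4470

With flow normal to the layers, continuity requires the same specific discharge q through every layer.
Σ(b_i/K_i) = 7.69/1.21e-06 + 8.75/1.55 + 4.36/7.94 + 2.29/23.4 = 6.355e+06 d.
q = Δh / Σ(b_i/K_i) = 12.2 / 6.355e+06 = 1.920e-06 m/day.
In each layer the seepage velocity is v_i = q/n_i, so the layer transit time is t_i = b_i·n_i / q:
  layer 1 (clay): t_1 = 7.69 × 0.02 / 1.920e-06 = 80119 d
  layer 2 (fine sand): t_2 = 8.75 × 0.28 / 1.920e-06 = 1.276e+06 d
  layer 3 (weathered basalt): t_3 = 4.36 × 0.09 / 1.920e-06 = 2.044e+05 d
  layer 4 (karst limestone): t_4 = 2.29 × 0.06 / 1.920e-06 = 71576 d
Total t = Σ t_i = 1.632e+06 days = 4469 years.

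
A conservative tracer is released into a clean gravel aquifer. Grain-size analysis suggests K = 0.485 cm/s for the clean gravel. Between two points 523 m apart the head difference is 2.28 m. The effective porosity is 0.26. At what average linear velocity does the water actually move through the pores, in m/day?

7.03

Convert K: 0.485 cm/s × 864 = 419.0 m/day.
Hydraulic gradient i = Δh / L = 2.28 / 523 = 0.004359.
Darcy flux q = K · i = 419.0 × 0.004359 = 1.827 m/day.
Seepage velocity v = q / n_e = 1.827 / 0.26 = 7.026 m/day.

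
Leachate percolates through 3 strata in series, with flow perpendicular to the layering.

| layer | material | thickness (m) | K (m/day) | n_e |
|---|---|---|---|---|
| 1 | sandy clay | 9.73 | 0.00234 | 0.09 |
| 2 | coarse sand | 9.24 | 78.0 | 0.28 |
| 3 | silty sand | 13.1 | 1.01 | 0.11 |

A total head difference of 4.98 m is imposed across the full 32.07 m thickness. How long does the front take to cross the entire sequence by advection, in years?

With flow normal to the layers, continuity requires the same specific discharge q through every layer.
Σ(b_i/K_i) = 9.73/0.00234 + 9.24/78.0 + 13.1/1.01 = 4171 d.
q = Δh / Σ(b_i/K_i) = 4.98 / 4171 = 0.001194 m/day.
In each layer the seepage velocity is v_i = q/n_i, so the layer transit time is t_i = b_i·n_i / q:
  layer 1 (sandy clay): t_1 = 9.73 × 0.09 / 0.001194 = 733.5 d
  layer 2 (coarse sand): t_2 = 9.24 × 0.28 / 0.001194 = 2167 d
  layer 3 (silty sand): t_3 = 13.1 × 0.11 / 0.001194 = 1207 d
Total t = Σ t_i = 4107 days = 11.25 years.

11.2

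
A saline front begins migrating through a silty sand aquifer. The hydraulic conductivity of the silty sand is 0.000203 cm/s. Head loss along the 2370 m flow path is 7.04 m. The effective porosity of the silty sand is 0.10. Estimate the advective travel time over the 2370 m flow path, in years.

1250

Convert K: 0.000203 cm/s × 864 = 0.1754 m/day.
Hydraulic gradient i = Δh / L = 7.04 / 2370 = 0.002970.
Darcy flux q = K · i = 0.1754 × 0.002970 = 0.0005210 m/day.
Seepage velocity v = q / n_e = 0.0005210 / 0.10 = 0.005210 m/day.
Travel time t = L / v = 2370 / 0.005210 = 4.549e+05 days = 1245 years.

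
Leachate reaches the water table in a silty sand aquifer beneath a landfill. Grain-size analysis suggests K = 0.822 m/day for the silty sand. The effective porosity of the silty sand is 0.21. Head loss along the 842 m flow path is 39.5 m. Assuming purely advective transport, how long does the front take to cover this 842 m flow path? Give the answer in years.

12.6

Hydraulic gradient i = Δh / L = 39.5 / 842 = 0.04691.
Darcy flux q = K · i = 0.8220 × 0.04691 = 0.03856 m/day.
Seepage velocity v = q / n_e = 0.03856 / 0.21 = 0.1836 m/day.
Travel time t = L / v = 842 / 0.1836 = 4585 days = 12.55 years.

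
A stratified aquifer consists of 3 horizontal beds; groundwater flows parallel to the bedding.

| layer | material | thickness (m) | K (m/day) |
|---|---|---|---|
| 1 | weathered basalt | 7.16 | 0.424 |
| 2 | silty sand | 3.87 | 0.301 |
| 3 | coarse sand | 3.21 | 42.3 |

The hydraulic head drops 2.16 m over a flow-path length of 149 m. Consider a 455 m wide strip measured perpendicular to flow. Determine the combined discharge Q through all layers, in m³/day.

923

Flow is parallel to layering, so each bed carries its own Darcy discharge and the transmissivities add.
Σ(K_i·b_i) = 0.424×7.16 + 0.301×3.87 + 42.3×3.21 = 140.0 m²/day.
Hydraulic gradient i = Δh / L = 2.16 / 149 = 0.01450.
Q = Σ(K_i·b_i) · W · i = 140.0 × 455 × 0.01450 = 923.3 m³/day.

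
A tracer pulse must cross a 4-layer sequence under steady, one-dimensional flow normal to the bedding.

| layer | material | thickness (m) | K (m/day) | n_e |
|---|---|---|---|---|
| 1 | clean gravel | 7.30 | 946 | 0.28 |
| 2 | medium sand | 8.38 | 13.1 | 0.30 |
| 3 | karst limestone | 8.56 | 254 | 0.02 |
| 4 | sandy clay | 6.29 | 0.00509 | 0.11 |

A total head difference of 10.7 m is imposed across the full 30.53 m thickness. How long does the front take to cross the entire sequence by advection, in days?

With flow normal to the layers, continuity requires the same specific discharge q through every layer.
Σ(b_i/K_i) = 7.30/946 + 8.38/13.1 + 8.56/254 + 6.29/0.00509 = 1236 d.
q = Δh / Σ(b_i/K_i) = 10.7 / 1236 = 0.008654 m/day.
In each layer the seepage velocity is v_i = q/n_i, so the layer transit time is t_i = b_i·n_i / q:
  layer 1 (clean gravel): t_1 = 7.30 × 0.28 / 0.008654 = 236.2 d
  layer 2 (medium sand): t_2 = 8.38 × 0.30 / 0.008654 = 290.5 d
  layer 3 (karst limestone): t_3 = 8.56 × 0.02 / 0.008654 = 19.78 d
  layer 4 (sandy clay): t_4 = 6.29 × 0.11 / 0.008654 = 79.95 d
Total t = Σ t_i = 626.4 days.

626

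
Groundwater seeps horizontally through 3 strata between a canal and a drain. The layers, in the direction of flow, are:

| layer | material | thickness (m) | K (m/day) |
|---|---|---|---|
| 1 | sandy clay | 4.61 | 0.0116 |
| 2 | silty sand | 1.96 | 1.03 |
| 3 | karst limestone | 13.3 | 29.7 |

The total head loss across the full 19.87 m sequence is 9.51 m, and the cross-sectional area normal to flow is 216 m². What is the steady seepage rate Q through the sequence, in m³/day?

Flow is perpendicular to layering, so the layers act in series and the equivalent K is the thickness-weighted harmonic mean.
Total thickness L = 4.61 + 1.96 + 13.3 = 19.87 m.
Σ(b_i/K_i) = 4.61/0.0116 + 1.96/1.03 + 13.3/29.7 = 399.8 d.
K_eq = L / Σ(b_i/K_i) = 19.87 / 399.8 = 0.04970 m/day.
Q = K_eq · A · (Δh/L) = 0.04970 × 216 × (9.51/19.87) = 5.138 m³/day.

5.14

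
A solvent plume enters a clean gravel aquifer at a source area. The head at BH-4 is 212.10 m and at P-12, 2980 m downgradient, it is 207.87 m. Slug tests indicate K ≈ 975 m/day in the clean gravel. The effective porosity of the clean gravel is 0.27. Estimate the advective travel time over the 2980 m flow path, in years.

1.59

Hydraulic gradient i = (212.10 − 207.87) / 2980 = 4.23 / 2980 = 0.001419.
Darcy flux q = K · i = 975.0 × 0.001419 = 1.384 m/day.
Seepage velocity v = q / n_e = 1.384 / 0.27 = 5.126 m/day.
Travel time t = L / v = 2980 / 5.126 = 581.4 days = 1.592 years.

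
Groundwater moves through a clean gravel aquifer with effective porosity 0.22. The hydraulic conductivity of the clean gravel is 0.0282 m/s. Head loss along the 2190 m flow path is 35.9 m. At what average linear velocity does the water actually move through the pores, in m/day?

182

Convert K: 0.0282 m/s × 86400 = 2436 m/day.
Hydraulic gradient i = Δh / L = 35.9 / 2190 = 0.01639.
Darcy flux q = K · i = 2436 × 0.01639 = 39.94 m/day.
Seepage velocity v = q / n_e = 39.94 / 0.22 = 181.5 m/day.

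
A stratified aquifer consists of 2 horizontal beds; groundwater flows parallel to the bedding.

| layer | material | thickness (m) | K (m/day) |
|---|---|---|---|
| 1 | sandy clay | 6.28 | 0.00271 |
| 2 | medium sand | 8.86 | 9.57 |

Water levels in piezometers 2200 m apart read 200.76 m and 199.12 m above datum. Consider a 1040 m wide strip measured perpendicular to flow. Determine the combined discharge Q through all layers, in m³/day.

65.7

Flow is parallel to layering, so each bed carries its own Darcy discharge and the transmissivities add.
Σ(K_i·b_i) = 0.00271×6.28 + 9.57×8.86 = 84.81 m²/day.
Hydraulic gradient i = (200.76 − 199.12) / 2200 = 1.64 / 2200 = 0.0007455.
Q = Σ(K_i·b_i) · W · i = 84.81 × 1040 × 0.0007455 = 65.75 m³/day.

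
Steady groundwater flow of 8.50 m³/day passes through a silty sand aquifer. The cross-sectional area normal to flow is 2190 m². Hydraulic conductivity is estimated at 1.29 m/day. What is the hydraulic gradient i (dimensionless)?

From Q = K·A·i, i = Q / (K·A) = 8.50 / (1.290 × 2190) = 0.003009.

0.00301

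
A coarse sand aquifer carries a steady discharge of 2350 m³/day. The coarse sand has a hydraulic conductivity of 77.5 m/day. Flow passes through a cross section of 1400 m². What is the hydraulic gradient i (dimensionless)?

From Q = K·A·i, i = Q / (K·A) = 2350 / (77.50 × 1400) = 0.02166.

0.0217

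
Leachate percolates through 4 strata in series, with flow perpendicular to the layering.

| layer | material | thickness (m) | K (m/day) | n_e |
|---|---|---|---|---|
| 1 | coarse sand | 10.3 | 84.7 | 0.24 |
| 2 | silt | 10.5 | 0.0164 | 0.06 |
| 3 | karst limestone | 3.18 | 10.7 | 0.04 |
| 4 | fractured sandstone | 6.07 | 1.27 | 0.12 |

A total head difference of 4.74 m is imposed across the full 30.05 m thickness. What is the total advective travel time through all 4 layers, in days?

539

With flow normal to the layers, continuity requires the same specific discharge q through every layer.
Σ(b_i/K_i) = 10.3/84.7 + 10.5/0.0164 + 3.18/10.7 + 6.07/1.27 = 645.4 d.
q = Δh / Σ(b_i/K_i) = 4.74 / 645.4 = 0.007344 m/day.
In each layer the seepage velocity is v_i = q/n_i, so the layer transit time is t_i = b_i·n_i / q:
  layer 1 (coarse sand): t_1 = 10.3 × 0.24 / 0.007344 = 336.6 d
  layer 2 (silt): t_2 = 10.5 × 0.06 / 0.007344 = 85.79 d
  layer 3 (karst limestone): t_3 = 3.18 × 0.04 / 0.007344 = 17.32 d
  layer 4 (fractured sandstone): t_4 = 6.07 × 0.12 / 0.007344 = 99.19 d
Total t = Σ t_i = 538.9 days.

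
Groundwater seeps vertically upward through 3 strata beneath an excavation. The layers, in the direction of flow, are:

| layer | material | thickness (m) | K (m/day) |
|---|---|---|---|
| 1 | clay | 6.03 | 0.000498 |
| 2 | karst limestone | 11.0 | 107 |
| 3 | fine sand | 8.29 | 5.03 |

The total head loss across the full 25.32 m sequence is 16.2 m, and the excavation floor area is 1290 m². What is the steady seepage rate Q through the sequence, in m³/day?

1.73

Flow is perpendicular to layering, so the layers act in series and the equivalent K is the thickness-weighted harmonic mean.
Total thickness L = 6.03 + 11.0 + 8.29 = 25.32 m.
Σ(b_i/K_i) = 6.03/0.000498 + 11.0/107 + 8.29/5.03 = 12110 d.
K_eq = L / Σ(b_i/K_i) = 25.32 / 12110 = 0.002091 m/day.
Q = K_eq · A · (Δh/L) = 0.002091 × 1290 × (16.2/25.32) = 1.726 m³/day.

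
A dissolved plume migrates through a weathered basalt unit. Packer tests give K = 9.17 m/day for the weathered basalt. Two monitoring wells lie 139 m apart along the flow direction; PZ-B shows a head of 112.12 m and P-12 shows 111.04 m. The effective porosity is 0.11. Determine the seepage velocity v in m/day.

Hydraulic gradient i = (112.12 − 111.04) / 139 = 1.08 / 139 = 0.007770.
Darcy flux q = K · i = 9.170 × 0.007770 = 0.07125 m/day.
Seepage velocity v = q / n_e = 0.07125 / 0.11 = 0.6477 m/day.

0.648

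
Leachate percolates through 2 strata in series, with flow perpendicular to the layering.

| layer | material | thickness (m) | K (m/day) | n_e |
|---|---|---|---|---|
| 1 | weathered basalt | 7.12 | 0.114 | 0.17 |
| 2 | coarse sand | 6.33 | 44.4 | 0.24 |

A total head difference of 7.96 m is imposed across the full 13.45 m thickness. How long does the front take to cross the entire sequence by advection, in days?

With flow normal to the layers, continuity requires the same specific discharge q through every layer.
Σ(b_i/K_i) = 7.12/0.114 + 6.33/44.4 = 62.60 d.
q = Δh / Σ(b_i/K_i) = 7.96 / 62.60 = 0.1272 m/day.
In each layer the seepage velocity is v_i = q/n_i, so the layer transit time is t_i = b_i·n_i / q:
  layer 1 (weathered basalt): t_1 = 7.12 × 0.17 / 0.1272 = 9.519 d
  layer 2 (coarse sand): t_2 = 6.33 × 0.24 / 0.1272 = 11.95 d
Total t = Σ t_i = 21.47 days.

21.5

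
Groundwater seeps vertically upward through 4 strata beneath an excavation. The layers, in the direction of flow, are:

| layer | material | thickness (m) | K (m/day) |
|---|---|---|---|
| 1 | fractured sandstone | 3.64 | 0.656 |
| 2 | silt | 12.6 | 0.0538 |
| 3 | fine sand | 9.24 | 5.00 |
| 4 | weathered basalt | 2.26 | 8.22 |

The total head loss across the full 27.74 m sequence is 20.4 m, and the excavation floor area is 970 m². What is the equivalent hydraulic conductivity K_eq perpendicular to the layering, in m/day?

Flow is perpendicular to layering, so the layers act in series and the equivalent K is the thickness-weighted harmonic mean.
Total thickness L = 3.64 + 12.6 + 9.24 + 2.26 = 27.74 m.
Σ(b_i/K_i) = 3.64/0.656 + 12.6/0.0538 + 9.24/5.00 + 2.26/8.22 = 241.9 d.
K_eq = L / Σ(b_i/K_i) = 27.74 / 241.9 = 0.1147 m/day.

0.115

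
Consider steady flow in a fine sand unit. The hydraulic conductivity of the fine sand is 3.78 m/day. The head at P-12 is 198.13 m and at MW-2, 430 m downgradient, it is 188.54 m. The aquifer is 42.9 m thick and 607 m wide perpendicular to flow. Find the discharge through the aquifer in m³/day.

2200

Cross-sectional area A = 607 × 42.9 = 26040 m².
Hydraulic gradient i = (198.13 − 188.54) / 430 = 9.59 / 430 = 0.02230.
Darcy's law: Q = K · A · i = 3.780 × 26040 × 0.02230 = 2195 m³/day.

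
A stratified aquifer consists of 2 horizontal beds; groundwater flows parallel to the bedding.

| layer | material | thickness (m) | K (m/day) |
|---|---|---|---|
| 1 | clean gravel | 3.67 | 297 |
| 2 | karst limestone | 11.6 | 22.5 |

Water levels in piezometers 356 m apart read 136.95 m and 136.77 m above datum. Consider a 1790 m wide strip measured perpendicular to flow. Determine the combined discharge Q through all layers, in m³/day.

Flow is parallel to layering, so each bed carries its own Darcy discharge and the transmissivities add.
Σ(K_i·b_i) = 297×3.67 + 22.5×11.6 = 1351 m²/day.
Hydraulic gradient i = (136.95 − 136.77) / 356 = 0.18 / 356 = 0.0005056.
Q = Σ(K_i·b_i) · W · i = 1351 × 1790 × 0.0005056 = 1223 m³/day.

1220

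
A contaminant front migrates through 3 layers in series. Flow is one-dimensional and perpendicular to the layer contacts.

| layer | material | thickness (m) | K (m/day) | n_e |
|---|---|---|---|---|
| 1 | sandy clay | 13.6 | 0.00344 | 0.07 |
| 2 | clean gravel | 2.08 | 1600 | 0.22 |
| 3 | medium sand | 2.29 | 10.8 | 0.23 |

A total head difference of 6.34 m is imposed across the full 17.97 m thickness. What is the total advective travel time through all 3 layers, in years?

With flow normal to the layers, continuity requires the same specific discharge q through every layer.
Σ(b_i/K_i) = 13.6/0.00344 + 2.08/1600 + 2.29/10.8 = 3954 d.
q = Δh / Σ(b_i/K_i) = 6.34 / 3954 = 0.001604 m/day.
In each layer the seepage velocity is v_i = q/n_i, so the layer transit time is t_i = b_i·n_i / q:
  layer 1 (sandy clay): t_1 = 13.6 × 0.07 / 0.001604 = 593.7 d
  layer 2 (clean gravel): t_2 = 2.08 × 0.22 / 0.001604 = 285.4 d
  layer 3 (medium sand): t_3 = 2.29 × 0.23 / 0.001604 = 328.5 d
Total t = Σ t_i = 1208 days = 3.306 years.

3.31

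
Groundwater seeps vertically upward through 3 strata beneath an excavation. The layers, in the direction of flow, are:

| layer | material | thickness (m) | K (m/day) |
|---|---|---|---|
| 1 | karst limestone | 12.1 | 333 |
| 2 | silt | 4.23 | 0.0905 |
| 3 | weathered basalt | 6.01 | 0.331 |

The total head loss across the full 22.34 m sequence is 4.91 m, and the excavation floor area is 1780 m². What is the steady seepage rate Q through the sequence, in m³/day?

Flow is perpendicular to layering, so the layers act in series and the equivalent K is the thickness-weighted harmonic mean.
Total thickness L = 12.1 + 4.23 + 6.01 = 22.34 m.
Σ(b_i/K_i) = 12.1/333 + 4.23/0.0905 + 6.01/0.331 = 64.93 d.
K_eq = L / Σ(b_i/K_i) = 22.34 / 64.93 = 0.3440 m/day.
Q = K_eq · A · (Δh/L) = 0.3440 × 1780 × (4.91/22.34) = 134.6 m³/day.

135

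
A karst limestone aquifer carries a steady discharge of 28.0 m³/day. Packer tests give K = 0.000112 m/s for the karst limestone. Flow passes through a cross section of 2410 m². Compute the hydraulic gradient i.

Convert K: 0.000112 m/s × 86400 = 9.677 m/day.
From Q = K·A·i, i = Q / (K·A) = 28.0 / (9.677 × 2410) = 0.001201.

0.00120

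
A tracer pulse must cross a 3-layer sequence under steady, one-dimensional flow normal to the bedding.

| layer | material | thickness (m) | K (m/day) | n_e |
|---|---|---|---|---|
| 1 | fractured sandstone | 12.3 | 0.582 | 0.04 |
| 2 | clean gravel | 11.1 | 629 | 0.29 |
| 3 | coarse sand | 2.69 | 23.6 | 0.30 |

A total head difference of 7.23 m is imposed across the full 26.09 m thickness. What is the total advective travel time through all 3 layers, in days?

13.3

With flow normal to the layers, continuity requires the same specific discharge q through every layer.
Σ(b_i/K_i) = 12.3/0.582 + 11.1/629 + 2.69/23.6 = 21.27 d.
q = Δh / Σ(b_i/K_i) = 7.23 / 21.27 = 0.3400 m/day.
In each layer the seepage velocity is v_i = q/n_i, so the layer transit time is t_i = b_i·n_i / q:
  layer 1 (fractured sandstone): t_1 = 12.3 × 0.04 / 0.3400 = 1.447 d
  layer 2 (clean gravel): t_2 = 11.1 × 0.29 / 0.3400 = 9.468 d
  layer 3 (coarse sand): t_3 = 2.69 × 0.30 / 0.3400 = 2.374 d
Total t = Σ t_i = 13.29 days.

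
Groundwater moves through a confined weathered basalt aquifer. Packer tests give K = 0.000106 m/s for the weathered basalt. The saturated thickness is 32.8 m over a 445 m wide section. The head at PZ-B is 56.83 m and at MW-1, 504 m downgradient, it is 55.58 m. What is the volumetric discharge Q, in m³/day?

332

Convert K: 0.000106 m/s × 86400 = 9.158 m/day.
Cross-sectional area A = 445 × 32.8 = 14596 m².
Hydraulic gradient i = (56.83 − 55.58) / 504 = 1.25 / 504 = 0.002480.
Darcy's law: Q = K · A · i = 9.158 × 14596 × 0.002480 = 331.5 m³/day.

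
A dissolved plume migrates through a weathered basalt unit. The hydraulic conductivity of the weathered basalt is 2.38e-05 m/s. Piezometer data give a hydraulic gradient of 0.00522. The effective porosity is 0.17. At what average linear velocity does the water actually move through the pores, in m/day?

Convert K: 2.38e-05 m/s × 86400 = 2.056 m/day.
Hydraulic gradient i = 0.00522.
Darcy flux q = K · i = 2.056 × 0.005220 = 0.01073 m/day.
Seepage velocity v = q / n_e = 0.01073 / 0.17 = 0.06314 m/day.

0.0631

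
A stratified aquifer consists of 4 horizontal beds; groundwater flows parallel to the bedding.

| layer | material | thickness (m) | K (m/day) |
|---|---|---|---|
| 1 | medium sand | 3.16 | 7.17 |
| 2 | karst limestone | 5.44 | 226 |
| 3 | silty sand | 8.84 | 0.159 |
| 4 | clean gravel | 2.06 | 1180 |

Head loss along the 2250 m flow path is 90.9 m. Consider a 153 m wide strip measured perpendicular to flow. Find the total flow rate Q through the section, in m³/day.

22800

Flow is parallel to layering, so each bed carries its own Darcy discharge and the transmissivities add.
Σ(K_i·b_i) = 7.17×3.16 + 226×5.44 + 0.159×8.84 + 1180×2.06 = 3684 m²/day.
Hydraulic gradient i = Δh / L = 90.9 / 2250 = 0.04040.
Q = Σ(K_i·b_i) · W · i = 3684 × 153 × 0.04040 = 22773 m³/day.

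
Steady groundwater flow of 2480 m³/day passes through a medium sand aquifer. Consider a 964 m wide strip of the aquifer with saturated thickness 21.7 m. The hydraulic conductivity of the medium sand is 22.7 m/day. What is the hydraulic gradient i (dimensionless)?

0.00522

Cross-sectional area A = 964 × 21.7 = 20919 m².
From Q = K·A·i, i = Q / (K·A) = 2480 / (22.70 × 20919) = 0.005223.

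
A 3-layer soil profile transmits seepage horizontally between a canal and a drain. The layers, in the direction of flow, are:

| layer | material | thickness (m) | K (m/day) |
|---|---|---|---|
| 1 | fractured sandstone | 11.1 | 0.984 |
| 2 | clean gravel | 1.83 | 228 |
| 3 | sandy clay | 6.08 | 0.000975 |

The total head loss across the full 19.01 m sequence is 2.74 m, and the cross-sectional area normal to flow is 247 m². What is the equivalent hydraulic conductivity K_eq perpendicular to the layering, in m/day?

0.00304

Flow is perpendicular to layering, so the layers act in series and the equivalent K is the thickness-weighted harmonic mean.
Total thickness L = 11.1 + 1.83 + 6.08 = 19.01 m.
Σ(b_i/K_i) = 11.1/0.984 + 1.83/228 + 6.08/0.000975 = 6247 d.
K_eq = L / Σ(b_i/K_i) = 19.01 / 6247 = 0.003043 m/day.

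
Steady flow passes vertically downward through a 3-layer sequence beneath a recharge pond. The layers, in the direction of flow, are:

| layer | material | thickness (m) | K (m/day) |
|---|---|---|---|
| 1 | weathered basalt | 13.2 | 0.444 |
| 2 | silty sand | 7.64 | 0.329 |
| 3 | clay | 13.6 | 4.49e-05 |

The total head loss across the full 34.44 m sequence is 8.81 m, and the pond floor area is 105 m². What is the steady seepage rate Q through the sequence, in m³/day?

0.00305

Flow is perpendicular to layering, so the layers act in series and the equivalent K is the thickness-weighted harmonic mean.
Total thickness L = 13.2 + 7.64 + 13.6 = 34.44 m.
Σ(b_i/K_i) = 13.2/0.444 + 7.64/0.329 + 13.6/4.49e-05 = 3.029e+05 d.
K_eq = L / Σ(b_i/K_i) = 34.44 / 3.029e+05 = 0.0001137 m/day.
Q = K_eq · A · (Δh/L) = 0.0001137 × 105 × (8.81/34.44) = 0.003053 m³/day.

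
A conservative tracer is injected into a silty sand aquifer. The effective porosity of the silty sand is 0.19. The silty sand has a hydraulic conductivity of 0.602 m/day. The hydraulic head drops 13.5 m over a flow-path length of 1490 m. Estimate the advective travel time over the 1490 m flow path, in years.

Hydraulic gradient i = Δh / L = 13.5 / 1490 = 0.009060.
Darcy flux q = K · i = 0.6020 × 0.009060 = 0.005454 m/day.
Seepage velocity v = q / n_e = 0.005454 / 0.19 = 0.02871 m/day.
Travel time t = L / v = 1490 / 0.02871 = 51903 days = 142.1 years.

142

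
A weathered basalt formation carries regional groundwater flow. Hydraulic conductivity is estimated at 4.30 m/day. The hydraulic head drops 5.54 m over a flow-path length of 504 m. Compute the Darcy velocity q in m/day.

Hydraulic gradient i = Δh / L = 5.54 / 504 = 0.01099.
Specific discharge q = K · i = 4.300 × 0.01099 = 0.04727 m/day.

0.0473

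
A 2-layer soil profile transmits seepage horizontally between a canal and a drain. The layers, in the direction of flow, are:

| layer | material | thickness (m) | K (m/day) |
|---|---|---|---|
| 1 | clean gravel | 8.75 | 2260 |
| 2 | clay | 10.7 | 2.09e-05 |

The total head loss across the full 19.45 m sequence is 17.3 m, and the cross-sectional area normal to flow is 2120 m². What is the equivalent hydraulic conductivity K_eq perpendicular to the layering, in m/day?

3.80e-05

Flow is perpendicular to layering, so the layers act in series and the equivalent K is the thickness-weighted harmonic mean.
Total thickness L = 8.75 + 10.7 = 19.45 m.
Σ(b_i/K_i) = 8.75/2260 + 10.7/2.09e-05 = 5.120e+05 d.
K_eq = L / Σ(b_i/K_i) = 19.45 / 5.120e+05 = 3.799e-05 m/day.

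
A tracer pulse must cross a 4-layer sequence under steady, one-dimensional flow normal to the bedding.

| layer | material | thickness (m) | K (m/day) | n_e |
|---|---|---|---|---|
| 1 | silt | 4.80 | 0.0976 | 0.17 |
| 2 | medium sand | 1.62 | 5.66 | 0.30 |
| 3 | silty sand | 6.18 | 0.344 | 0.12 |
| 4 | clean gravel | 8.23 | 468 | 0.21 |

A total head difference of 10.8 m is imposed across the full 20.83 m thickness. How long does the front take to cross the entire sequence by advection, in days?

23.6

With flow normal to the layers, continuity requires the same specific discharge q through every layer.
Σ(b_i/K_i) = 4.80/0.0976 + 1.62/5.66 + 6.18/0.344 + 8.23/468 = 67.45 d.
q = Δh / Σ(b_i/K_i) = 10.8 / 67.45 = 0.1601 m/day.
In each layer the seepage velocity is v_i = q/n_i, so the layer transit time is t_i = b_i·n_i / q:
  layer 1 (silt): t_1 = 4.80 × 0.17 / 0.1601 = 5.096 d
  layer 2 (medium sand): t_2 = 1.62 × 0.30 / 0.1601 = 3.035 d
  layer 3 (silty sand): t_3 = 6.18 × 0.12 / 0.1601 = 4.632 d
  layer 4 (clean gravel): t_4 = 8.23 × 0.21 / 0.1601 = 10.79 d
Total t = Σ t_i = 23.56 days.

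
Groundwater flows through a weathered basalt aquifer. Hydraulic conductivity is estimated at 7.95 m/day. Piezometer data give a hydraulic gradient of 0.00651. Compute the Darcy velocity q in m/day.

0.0518

Hydraulic gradient i = 0.00651.
Specific discharge q = K · i = 7.950 × 0.006510 = 0.05175 m/day.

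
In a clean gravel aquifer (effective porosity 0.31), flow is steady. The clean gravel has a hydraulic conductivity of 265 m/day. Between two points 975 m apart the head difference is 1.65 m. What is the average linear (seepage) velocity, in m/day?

Hydraulic gradient i = Δh / L = 1.65 / 975 = 0.001692.
Darcy flux q = K · i = 265.0 × 0.001692 = 0.4485 m/day.
Seepage velocity v = q / n_e = 0.4485 / 0.31 = 1.447 m/day.

1.45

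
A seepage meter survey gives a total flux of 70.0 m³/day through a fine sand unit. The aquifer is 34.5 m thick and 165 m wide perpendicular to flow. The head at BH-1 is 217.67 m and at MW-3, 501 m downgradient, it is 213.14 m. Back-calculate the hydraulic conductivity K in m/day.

1.36

Cross-sectional area A = 165 × 34.5 = 5692 m².
Hydraulic gradient i = (217.67 − 213.14) / 501 = 4.53 / 501 = 0.009042.
From Q = K·A·i, K = Q / (A·i) = 70.0 / (5692 × 0.009042) = 1.360 m/day.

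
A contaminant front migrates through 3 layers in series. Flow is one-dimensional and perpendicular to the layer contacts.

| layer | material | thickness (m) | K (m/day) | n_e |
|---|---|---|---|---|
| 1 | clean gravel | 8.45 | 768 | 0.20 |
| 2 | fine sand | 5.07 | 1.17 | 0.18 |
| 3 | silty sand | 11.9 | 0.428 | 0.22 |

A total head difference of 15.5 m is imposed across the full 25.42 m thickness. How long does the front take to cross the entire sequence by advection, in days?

10.8

With flow normal to the layers, continuity requires the same specific discharge q through every layer.
Σ(b_i/K_i) = 8.45/768 + 5.07/1.17 + 11.9/0.428 = 32.15 d.
q = Δh / Σ(b_i/K_i) = 15.5 / 32.15 = 0.4821 m/day.
In each layer the seepage velocity is v_i = q/n_i, so the layer transit time is t_i = b_i·n_i / q:
  layer 1 (clean gravel): t_1 = 8.45 × 0.20 / 0.4821 = 3.505 d
  layer 2 (fine sand): t_2 = 5.07 × 0.18 / 0.4821 = 1.893 d
  layer 3 (silty sand): t_3 = 11.9 × 0.22 / 0.4821 = 5.430 d
Total t = Σ t_i = 10.83 days.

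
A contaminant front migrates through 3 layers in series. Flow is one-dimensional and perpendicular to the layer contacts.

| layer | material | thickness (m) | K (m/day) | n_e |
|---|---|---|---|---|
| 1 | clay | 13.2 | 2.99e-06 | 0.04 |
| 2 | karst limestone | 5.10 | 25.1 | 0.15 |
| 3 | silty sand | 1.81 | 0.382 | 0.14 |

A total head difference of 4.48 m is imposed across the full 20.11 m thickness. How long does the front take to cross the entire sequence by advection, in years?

4170

With flow normal to the layers, continuity requires the same specific discharge q through every layer.
Σ(b_i/K_i) = 13.2/2.99e-06 + 5.10/25.1 + 1.81/0.382 = 4.415e+06 d.
q = Δh / Σ(b_i/K_i) = 4.48 / 4.415e+06 = 1.015e-06 m/day.
In each layer the seepage velocity is v_i = q/n_i, so the layer transit time is t_i = b_i·n_i / q:
  layer 1 (clay): t_1 = 13.2 × 0.04 / 1.015e-06 = 5.203e+05 d
  layer 2 (karst limestone): t_2 = 5.10 × 0.15 / 1.015e-06 = 7.539e+05 d
  layer 3 (silty sand): t_3 = 1.81 × 0.14 / 1.015e-06 = 2.497e+05 d
Total t = Σ t_i = 1.524e+06 days = 4172 years.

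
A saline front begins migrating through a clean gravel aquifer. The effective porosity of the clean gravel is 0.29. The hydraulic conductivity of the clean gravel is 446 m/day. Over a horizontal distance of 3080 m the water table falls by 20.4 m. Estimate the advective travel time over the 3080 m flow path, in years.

0.828

Hydraulic gradient i = Δh / L = 20.4 / 3080 = 0.006623.
Darcy flux q = K · i = 446.0 × 0.006623 = 2.954 m/day.
Seepage velocity v = q / n_e = 2.954 / 0.29 = 10.19 m/day.
Travel time t = L / v = 3080 / 10.19 = 302.4 days = 0.8278 years.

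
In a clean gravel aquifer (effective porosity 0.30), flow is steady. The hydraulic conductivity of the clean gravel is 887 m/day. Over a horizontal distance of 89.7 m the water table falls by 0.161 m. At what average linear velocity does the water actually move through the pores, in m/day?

Hydraulic gradient i = Δh / L = 0.161 / 89.7 = 0.001795.
Darcy flux q = K · i = 887.0 × 0.001795 = 1.592 m/day.
Seepage velocity v = q / n_e = 1.592 / 0.30 = 5.307 m/day.

5.31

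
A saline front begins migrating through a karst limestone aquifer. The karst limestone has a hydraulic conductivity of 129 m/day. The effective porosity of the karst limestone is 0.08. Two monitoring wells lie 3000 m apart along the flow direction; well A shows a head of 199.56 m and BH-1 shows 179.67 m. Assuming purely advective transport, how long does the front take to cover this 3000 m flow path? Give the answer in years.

Hydraulic gradient i = (199.56 − 179.67) / 3000 = 19.89 / 3000 = 0.006630.
Darcy flux q = K · i = 129.0 × 0.006630 = 0.8553 m/day.
Seepage velocity v = q / n_e = 0.8553 / 0.08 = 10.69 m/day.
Travel time t = L / v = 3000 / 10.69 = 280.6 days = 0.7683 years.

0.768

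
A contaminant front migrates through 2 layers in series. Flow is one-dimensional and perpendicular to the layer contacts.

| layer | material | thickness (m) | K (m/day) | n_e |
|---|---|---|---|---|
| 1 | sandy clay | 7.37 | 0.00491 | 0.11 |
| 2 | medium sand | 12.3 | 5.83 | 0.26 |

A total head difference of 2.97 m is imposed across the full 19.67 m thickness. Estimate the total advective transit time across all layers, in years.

With flow normal to the layers, continuity requires the same specific discharge q through every layer.
Σ(b_i/K_i) = 7.37/0.00491 + 12.3/5.83 = 1503 d.
q = Δh / Σ(b_i/K_i) = 2.97 / 1503 = 0.001976 m/day.
In each layer the seepage velocity is v_i = q/n_i, so the layer transit time is t_i = b_i·n_i / q:
  layer 1 (sandy clay): t_1 = 7.37 × 0.11 / 0.001976 = 410.3 d
  layer 2 (medium sand): t_2 = 12.3 × 0.26 / 0.001976 = 1619 d
Total t = Σ t_i = 2029 days = 5.555 years.

5.55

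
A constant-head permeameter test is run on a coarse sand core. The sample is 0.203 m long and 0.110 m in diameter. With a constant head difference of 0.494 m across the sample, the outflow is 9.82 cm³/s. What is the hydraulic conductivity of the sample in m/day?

36.7

Cross-sectional area A = π·(d/2)² = π × (0.110/2)² = 0.009503 m².
Convert discharge: 9.82 cm³/s = 9.820e-06 m³/s.
Darcy's law rearranged: K = Q·L / (A·Δh) = 9.820e-06 × 0.203 / (0.009503 × 0.494) = 0.0004246 m/s = 36.69 m/day.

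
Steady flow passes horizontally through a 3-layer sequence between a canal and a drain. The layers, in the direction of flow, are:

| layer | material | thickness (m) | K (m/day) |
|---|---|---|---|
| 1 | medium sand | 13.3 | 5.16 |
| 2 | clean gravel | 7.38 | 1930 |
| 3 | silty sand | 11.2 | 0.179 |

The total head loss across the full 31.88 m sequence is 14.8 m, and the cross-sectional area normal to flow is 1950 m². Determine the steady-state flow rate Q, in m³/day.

Flow is perpendicular to layering, so the layers act in series and the equivalent K is the thickness-weighted harmonic mean.
Total thickness L = 13.3 + 7.38 + 11.2 = 31.88 m.
Σ(b_i/K_i) = 13.3/5.16 + 7.38/1930 + 11.2/0.179 = 65.15 d.
K_eq = L / Σ(b_i/K_i) = 31.88 / 65.15 = 0.4893 m/day.
Q = K_eq · A · (Δh/L) = 0.4893 × 1950 × (14.8/31.88) = 443.0 m³/day.

443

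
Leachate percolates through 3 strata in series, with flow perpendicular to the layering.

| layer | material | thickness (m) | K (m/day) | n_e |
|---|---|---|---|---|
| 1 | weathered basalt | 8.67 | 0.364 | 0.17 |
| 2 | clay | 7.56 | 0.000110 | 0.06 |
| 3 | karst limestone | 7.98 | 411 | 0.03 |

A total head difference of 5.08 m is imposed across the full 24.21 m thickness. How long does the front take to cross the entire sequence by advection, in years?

With flow normal to the layers, continuity requires the same specific discharge q through every layer.
Σ(b_i/K_i) = 8.67/0.364 + 7.56/0.000110 + 7.98/411 = 68751 d.
q = Δh / Σ(b_i/K_i) = 5.08 / 68751 = 7.389e-05 m/day.
In each layer the seepage velocity is v_i = q/n_i, so the layer transit time is t_i = b_i·n_i / q:
  layer 1 (weathered basalt): t_1 = 8.67 × 0.17 / 7.389e-05 = 19947 d
  layer 2 (clay): t_2 = 7.56 × 0.06 / 7.389e-05 = 6139 d
  layer 3 (karst limestone): t_3 = 7.98 × 0.03 / 7.389e-05 = 3240 d
Total t = Σ t_i = 29326 days = 80.29 years.

80.3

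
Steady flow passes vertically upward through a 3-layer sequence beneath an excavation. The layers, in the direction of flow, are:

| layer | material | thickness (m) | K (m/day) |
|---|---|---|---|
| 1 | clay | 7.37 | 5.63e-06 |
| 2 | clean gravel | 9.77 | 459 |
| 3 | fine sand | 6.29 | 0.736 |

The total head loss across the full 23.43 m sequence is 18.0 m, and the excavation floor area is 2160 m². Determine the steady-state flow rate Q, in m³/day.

Flow is perpendicular to layering, so the layers act in series and the equivalent K is the thickness-weighted harmonic mean.
Total thickness L = 7.37 + 9.77 + 6.29 = 23.43 m.
Σ(b_i/K_i) = 7.37/5.63e-06 + 9.77/459 + 6.29/0.736 = 1.309e+06 d.
K_eq = L / Σ(b_i/K_i) = 23.43 / 1.309e+06 = 1.790e-05 m/day.
Q = K_eq · A · (Δh/L) = 1.790e-05 × 2160 × (18.0/23.43) = 0.02970 m³/day.

0.0297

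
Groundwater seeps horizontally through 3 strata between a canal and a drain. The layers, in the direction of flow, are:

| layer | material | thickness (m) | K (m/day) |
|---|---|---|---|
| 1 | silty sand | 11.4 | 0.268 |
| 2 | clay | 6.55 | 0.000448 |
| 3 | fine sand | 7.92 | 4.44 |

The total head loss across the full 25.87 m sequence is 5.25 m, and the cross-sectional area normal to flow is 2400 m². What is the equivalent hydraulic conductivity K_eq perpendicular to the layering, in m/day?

0.00176

Flow is perpendicular to layering, so the layers act in series and the equivalent K is the thickness-weighted harmonic mean.
Total thickness L = 11.4 + 6.55 + 7.92 = 25.87 m.
Σ(b_i/K_i) = 11.4/0.268 + 6.55/0.000448 + 7.92/4.44 = 14665 d.
K_eq = L / Σ(b_i/K_i) = 25.87 / 14665 = 0.001764 m/day.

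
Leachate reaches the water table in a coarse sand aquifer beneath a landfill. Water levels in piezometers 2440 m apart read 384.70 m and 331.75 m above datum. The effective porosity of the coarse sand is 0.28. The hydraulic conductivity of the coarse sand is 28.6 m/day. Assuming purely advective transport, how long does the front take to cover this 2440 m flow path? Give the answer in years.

Hydraulic gradient i = (384.70 − 331.75) / 2440 = 52.95 / 2440 = 0.02170.
Darcy flux q = K · i = 28.60 × 0.02170 = 0.6206 m/day.
Seepage velocity v = q / n_e = 0.6206 / 0.28 = 2.217 m/day.
Travel time t = L / v = 2440 / 2.217 = 1101 days = 3.014 years.

3.01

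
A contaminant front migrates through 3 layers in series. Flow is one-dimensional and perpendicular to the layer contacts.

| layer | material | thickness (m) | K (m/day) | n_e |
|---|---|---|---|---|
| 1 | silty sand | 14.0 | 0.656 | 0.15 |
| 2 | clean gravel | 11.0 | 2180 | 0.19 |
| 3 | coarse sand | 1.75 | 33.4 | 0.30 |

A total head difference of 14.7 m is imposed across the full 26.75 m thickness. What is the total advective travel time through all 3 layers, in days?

With flow normal to the layers, continuity requires the same specific discharge q through every layer.
Σ(b_i/K_i) = 14.0/0.656 + 11.0/2180 + 1.75/33.4 = 21.40 d.
q = Δh / Σ(b_i/K_i) = 14.7 / 21.40 = 0.6870 m/day.
In each layer the seepage velocity is v_i = q/n_i, so the layer transit time is t_i = b_i·n_i / q:
  layer 1 (silty sand): t_1 = 14.0 × 0.15 / 0.6870 = 3.057 d
  layer 2 (clean gravel): t_2 = 11.0 × 0.19 / 0.6870 = 3.042 d
  layer 3 (coarse sand): t_3 = 1.75 × 0.30 / 0.6870 = 0.7642 d
Total t = Σ t_i = 6.864 days.

6.86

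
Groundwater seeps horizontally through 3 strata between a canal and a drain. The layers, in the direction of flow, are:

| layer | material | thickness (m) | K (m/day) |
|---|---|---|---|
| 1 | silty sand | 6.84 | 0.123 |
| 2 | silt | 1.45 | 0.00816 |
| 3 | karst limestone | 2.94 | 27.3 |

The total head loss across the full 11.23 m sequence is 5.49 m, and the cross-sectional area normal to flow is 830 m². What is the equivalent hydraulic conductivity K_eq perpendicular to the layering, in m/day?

Flow is perpendicular to layering, so the layers act in series and the equivalent K is the thickness-weighted harmonic mean.
Total thickness L = 6.84 + 1.45 + 2.94 = 11.23 m.
Σ(b_i/K_i) = 6.84/0.123 + 1.45/0.00816 + 2.94/27.3 = 233.4 d.
K_eq = L / Σ(b_i/K_i) = 11.23 / 233.4 = 0.04811 m/day.

0.0481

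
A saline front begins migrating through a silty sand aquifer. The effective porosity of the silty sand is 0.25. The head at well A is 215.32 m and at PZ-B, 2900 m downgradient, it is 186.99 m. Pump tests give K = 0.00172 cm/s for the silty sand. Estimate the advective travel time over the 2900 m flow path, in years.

137

Convert K: 0.00172 cm/s × 864 = 1.486 m/day.
Hydraulic gradient i = (215.32 − 186.99) / 2900 = 28.33 / 2900 = 0.009769.
Darcy flux q = K · i = 1.486 × 0.009769 = 0.01452 m/day.
Seepage velocity v = q / n_e = 0.01452 / 0.25 = 0.05807 m/day.
Travel time t = L / v = 2900 / 0.05807 = 49940 days = 136.7 years.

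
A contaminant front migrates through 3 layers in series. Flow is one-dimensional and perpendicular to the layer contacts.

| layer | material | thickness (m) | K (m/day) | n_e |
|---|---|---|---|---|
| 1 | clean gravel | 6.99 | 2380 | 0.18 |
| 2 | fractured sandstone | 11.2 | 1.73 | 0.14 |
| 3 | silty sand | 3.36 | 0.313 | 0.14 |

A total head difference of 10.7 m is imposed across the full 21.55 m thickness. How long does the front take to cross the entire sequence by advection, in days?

5.30

With flow normal to the layers, continuity requires the same specific discharge q through every layer.
Σ(b_i/K_i) = 6.99/2380 + 11.2/1.73 + 3.36/0.313 = 17.21 d.
q = Δh / Σ(b_i/K_i) = 10.7 / 17.21 = 0.6217 m/day.
In each layer the seepage velocity is v_i = q/n_i, so the layer transit time is t_i = b_i·n_i / q:
  layer 1 (clean gravel): t_1 = 6.99 × 0.18 / 0.6217 = 2.024 d
  layer 2 (fractured sandstone): t_2 = 11.2 × 0.14 / 0.6217 = 2.522 d
  layer 3 (silty sand): t_3 = 3.36 × 0.14 / 0.6217 = 0.7567 d
Total t = Σ t_i = 5.303 days.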